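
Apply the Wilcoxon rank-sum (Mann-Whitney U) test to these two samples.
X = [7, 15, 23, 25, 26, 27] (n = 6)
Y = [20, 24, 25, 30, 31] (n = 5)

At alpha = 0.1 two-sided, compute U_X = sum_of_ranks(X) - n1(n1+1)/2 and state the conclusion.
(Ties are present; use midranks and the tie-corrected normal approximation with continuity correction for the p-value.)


Step 1: Combine and sort all 11 observations; assign midranks.
sorted (value, group): (7,X), (15,X), (20,Y), (23,X), (24,Y), (25,X), (25,Y), (26,X), (27,X), (30,Y), (31,Y)
ranks: 7->1, 15->2, 20->3, 23->4, 24->5, 25->6.5, 25->6.5, 26->8, 27->9, 30->10, 31->11
Step 2: Rank sum for X: R1 = 1 + 2 + 4 + 6.5 + 8 + 9 = 30.5.
Step 3: U_X = R1 - n1(n1+1)/2 = 30.5 - 6*7/2 = 30.5 - 21 = 9.5.
       U_Y = n1*n2 - U_X = 30 - 9.5 = 20.5.
Step 4: Ties are present, so use the tie-corrected normal approximation (with continuity correction) for the p-value.
Step 5: p-value = 0.360216; compare to alpha = 0.1. fail to reject H0.

U_X = 9.5, p = 0.360216, fail to reject H0 at alpha = 0.1.


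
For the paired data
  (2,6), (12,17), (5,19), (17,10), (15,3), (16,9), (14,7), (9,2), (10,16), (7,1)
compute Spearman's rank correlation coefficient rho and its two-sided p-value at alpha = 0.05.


Step 1: Rank x and y separately (midranks; no ties here).
rank(x): 2->1, 12->6, 5->2, 17->10, 15->8, 16->9, 14->7, 9->4, 10->5, 7->3
rank(y): 6->4, 17->9, 19->10, 10->7, 3->3, 9->6, 7->5, 2->2, 16->8, 1->1
Step 2: d_i = R_x(i) - R_y(i); compute d_i^2.
  (1-4)^2=9, (6-9)^2=9, (2-10)^2=64, (10-7)^2=9, (8-3)^2=25, (9-6)^2=9, (7-5)^2=4, (4-2)^2=4, (5-8)^2=9, (3-1)^2=4
sum(d^2) = 146.
Step 3: rho = 1 - 6*146 / (10*(10^2 - 1)) = 1 - 876/990 = 0.115152.
Step 4: Under H0, t = rho * sqrt((n-2)/(1-rho^2)) = 0.3279 ~ t(8).
Step 5: Two-sided p-value from the t-distribution with 8 df = 0.751420.
Step 6: alpha = 0.05. fail to reject H0.

rho = 0.1152, p = 0.751420, fail to reject H0 at alpha = 0.05.


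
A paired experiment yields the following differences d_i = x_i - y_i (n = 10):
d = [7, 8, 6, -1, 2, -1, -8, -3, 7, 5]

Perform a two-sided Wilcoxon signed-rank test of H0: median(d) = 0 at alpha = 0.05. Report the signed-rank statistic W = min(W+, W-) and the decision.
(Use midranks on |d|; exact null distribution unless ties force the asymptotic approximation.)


Step 1: Drop any zero differences (none here) and take |d_i|.
|d| = [7, 8, 6, 1, 2, 1, 8, 3, 7, 5]
Step 2: Midrank |d_i| (ties get averaged ranks).
ranks: |7|->7.5, |8|->9.5, |6|->6, |1|->1.5, |2|->3, |1|->1.5, |8|->9.5, |3|->4, |7|->7.5, |5|->5
Step 3: Attach original signs; sum ranks with positive sign and with negative sign.
W+ = 7.5 + 9.5 + 6 + 3 + 7.5 + 5 = 38.5
W- = 1.5 + 1.5 + 9.5 + 4 = 16.5
(Check: W+ + W- = 55 should equal n(n+1)/2 = 55.)
Step 4: Test statistic W = min(W+, W-) = 16.5.
Step 5: Ties in |d|, so use the tie-corrected normal approximation.
        E[W] = n(n+1)/4 = 10*11/4 = 27.5.
        Tie groups: |d|=1 (t=2), |d|=7 (t=2), |d|=8 (t=2); sum(t^3 - t) = 18.
        Var[W] = n(n+1)(2n+1)/24 - sum(t^3-t)/48 = 2310/24 - 18/48 = 95.875.
        z = (W - E[W]) / sqrt(Var[W]) = (16.5 - 27.5) / 9.7916 = -1.1234.
        Two-sided p = 2*Phi(z) = 0.261262.
Step 6: alpha = 0.05. fail to reject H0.

W+ = 38.5, W- = 16.5, W = min = 16.5, p = 0.261262, fail to reject H0.


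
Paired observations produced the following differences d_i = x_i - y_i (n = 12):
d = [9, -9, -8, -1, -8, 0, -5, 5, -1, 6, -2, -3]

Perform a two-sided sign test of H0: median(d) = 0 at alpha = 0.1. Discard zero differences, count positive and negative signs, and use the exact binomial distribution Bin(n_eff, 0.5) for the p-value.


Step 1: Discard zero differences. Original n = 12; n_eff = number of nonzero differences = 11.
Nonzero differences (with sign): +9, -9, -8, -1, -8, -5, +5, -1, +6, -2, -3
Step 2: Count signs: positive = 3, negative = 8.
Step 3: Under H0: P(positive) = 0.5, so the number of positives S ~ Bin(11, 0.5).
Step 4: Two-sided exact p-value = sum of Bin(11,0.5) probabilities at or below the observed probability = 0.226562.
Step 5: alpha = 0.1. fail to reject H0.

n_eff = 11, pos = 3, neg = 8, p = 0.226562, fail to reject H0.


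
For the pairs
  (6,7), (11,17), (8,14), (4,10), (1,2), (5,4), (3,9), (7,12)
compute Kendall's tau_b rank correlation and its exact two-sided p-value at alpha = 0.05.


Step 1: Enumerate the 28 unordered pairs (i,j) with i<j and classify each by sign(x_j-x_i) * sign(y_j-y_i).
  (1,2):dx=+5,dy=+10->C; (1,3):dx=+2,dy=+7->C; (1,4):dx=-2,dy=+3->D; (1,5):dx=-5,dy=-5->C
  (1,6):dx=-1,dy=-3->C; (1,7):dx=-3,dy=+2->D; (1,8):dx=+1,dy=+5->C; (2,3):dx=-3,dy=-3->C
  (2,4):dx=-7,dy=-7->C; (2,5):dx=-10,dy=-15->C; (2,6):dx=-6,dy=-13->C; (2,7):dx=-8,dy=-8->C
  (2,8):dx=-4,dy=-5->C; (3,4):dx=-4,dy=-4->C; (3,5):dx=-7,dy=-12->C; (3,6):dx=-3,dy=-10->C
  (3,7):dx=-5,dy=-5->C; (3,8):dx=-1,dy=-2->C; (4,5):dx=-3,dy=-8->C; (4,6):dx=+1,dy=-6->D
  (4,7):dx=-1,dy=-1->C; (4,8):dx=+3,dy=+2->C; (5,6):dx=+4,dy=+2->C; (5,7):dx=+2,dy=+7->C
  (5,8):dx=+6,dy=+10->C; (6,7):dx=-2,dy=+5->D; (6,8):dx=+2,dy=+8->C; (7,8):dx=+4,dy=+3->C
Step 2: C = 24, D = 4, total pairs = 28.
Step 3: tau = (C - D)/(n(n-1)/2) = (24 - 4)/28 = 0.714286.
Step 4: Exact two-sided p-value (enumerate n! = 40320 permutations of y under H0): p = 0.014137.
Step 5: alpha = 0.05. reject H0.

tau_b = 0.7143 (C=24, D=4), p = 0.014137, reject H0.


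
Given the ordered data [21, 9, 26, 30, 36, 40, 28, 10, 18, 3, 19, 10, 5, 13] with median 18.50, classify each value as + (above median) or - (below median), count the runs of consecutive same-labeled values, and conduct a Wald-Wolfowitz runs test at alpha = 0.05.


Step 1: Compute median = 18.50; label A = above, B = below.
Labels in order: ABAAAAABBBABBB  (n_A = 7, n_B = 7)
Step 2: Count runs R = 6.
Step 3: Under H0 (random ordering), E[R] = 2*n_A*n_B/(n_A+n_B) + 1 = 2*7*7/14 + 1 = 8.0000.
        Var[R] = 2*n_A*n_B*(2*n_A*n_B - n_A - n_B) / ((n_A+n_B)^2 * (n_A+n_B-1)) = 8232/2548 = 3.2308.
        SD[R] = 1.7974.
Step 4: Continuity-corrected z = (R + 0.5 - E[R]) / SD[R] = (6 + 0.5 - 8.0000) / 1.7974 = -0.8345.
Step 5: Two-sided p-value via normal approximation = 2*(1 - Phi(|z|)) = 0.403986.
Step 6: alpha = 0.05. fail to reject H0.

R = 6, z = -0.8345, p = 0.403986, fail to reject H0.


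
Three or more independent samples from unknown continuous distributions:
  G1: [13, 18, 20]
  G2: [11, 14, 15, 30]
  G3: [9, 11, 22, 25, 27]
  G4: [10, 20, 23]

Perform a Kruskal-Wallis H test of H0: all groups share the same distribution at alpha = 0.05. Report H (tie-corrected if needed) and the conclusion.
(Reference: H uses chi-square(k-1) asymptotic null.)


Step 1: Combine all N = 15 observations and assign midranks.
sorted (value, group, rank): (9,G3,1), (10,G4,2), (11,G2,3.5), (11,G3,3.5), (13,G1,5), (14,G2,6), (15,G2,7), (18,G1,8), (20,G1,9.5), (20,G4,9.5), (22,G3,11), (23,G4,12), (25,G3,13), (27,G3,14), (30,G2,15)
Step 2: Sum ranks within each group.
R_1 = 22.5 (n_1 = 3)
R_2 = 31.5 (n_2 = 4)
R_3 = 42.5 (n_3 = 5)
R_4 = 23.5 (n_4 = 3)
Step 3: H = 12/(N(N+1)) * sum(R_i^2/n_i) - 3(N+1)
     = 12/(15*16) * (22.5^2/3 + 31.5^2/4 + 42.5^2/5 + 23.5^2/3) - 3*16
     = 0.050000 * 962.146 - 48
     = 0.107292.
Step 4: Ties present; correction factor C = 1 - 12/(15^3 - 15) = 0.996429. Corrected H = 0.107292 / 0.996429 = 0.107676.
Step 5: Under H0, H ~ chi^2(3); p-value = 0.990901.
Step 6: alpha = 0.05. fail to reject H0.

H = 0.1077, df = 3, p = 0.990901, fail to reject H0.


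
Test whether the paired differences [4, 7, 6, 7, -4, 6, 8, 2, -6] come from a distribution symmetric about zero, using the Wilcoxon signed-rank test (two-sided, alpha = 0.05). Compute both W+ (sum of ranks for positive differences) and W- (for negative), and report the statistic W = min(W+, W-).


Step 1: Drop any zero differences (none here) and take |d_i|.
|d| = [4, 7, 6, 7, 4, 6, 8, 2, 6]
Step 2: Midrank |d_i| (ties get averaged ranks).
ranks: |4|->2.5, |7|->7.5, |6|->5, |7|->7.5, |4|->2.5, |6|->5, |8|->9, |2|->1, |6|->5
Step 3: Attach original signs; sum ranks with positive sign and with negative sign.
W+ = 2.5 + 7.5 + 5 + 7.5 + 5 + 9 + 1 = 37.5
W- = 2.5 + 5 = 7.5
(Check: W+ + W- = 45 should equal n(n+1)/2 = 45.)
Step 4: Test statistic W = min(W+, W-) = 7.5.
Step 5: Ties in |d|, so use the tie-corrected normal approximation.
        E[W] = n(n+1)/4 = 9*10/4 = 22.5.
        Tie groups: |d|=4 (t=2), |d|=6 (t=3), |d|=7 (t=2); sum(t^3 - t) = 36.
        Var[W] = n(n+1)(2n+1)/24 - sum(t^3-t)/48 = 1710/24 - 36/48 = 70.5.
        z = (W - E[W]) / sqrt(Var[W]) = (7.5 - 22.5) / 8.3964 = -1.7865.
        Two-sided p = 2*Phi(z) = 0.074023.
Step 6: alpha = 0.05. fail to reject H0.

W+ = 37.5, W- = 7.5, W = min = 7.5, p = 0.074023, fail to reject H0.


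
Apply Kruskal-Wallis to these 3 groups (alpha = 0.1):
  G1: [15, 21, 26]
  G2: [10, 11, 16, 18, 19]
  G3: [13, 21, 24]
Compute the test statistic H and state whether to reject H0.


Step 1: Combine all N = 11 observations and assign midranks.
sorted (value, group, rank): (10,G2,1), (11,G2,2), (13,G3,3), (15,G1,4), (16,G2,5), (18,G2,6), (19,G2,7), (21,G1,8.5), (21,G3,8.5), (24,G3,10), (26,G1,11)
Step 2: Sum ranks within each group.
R_1 = 23.5 (n_1 = 3)
R_2 = 21 (n_2 = 5)
R_3 = 21.5 (n_3 = 3)
Step 3: H = 12/(N(N+1)) * sum(R_i^2/n_i) - 3(N+1)
     = 12/(11*12) * (23.5^2/3 + 21^2/5 + 21.5^2/3) - 3*12
     = 0.090909 * 426.367 - 36
     = 2.760606.
Step 4: Ties present; correction factor C = 1 - 6/(11^3 - 11) = 0.995455. Corrected H = 2.760606 / 0.995455 = 2.773212.
Step 5: Under H0, H ~ chi^2(2); p-value = 0.249922.
Step 6: alpha = 0.1. fail to reject H0.

H = 2.7732, df = 2, p = 0.249922, fail to reject H0.


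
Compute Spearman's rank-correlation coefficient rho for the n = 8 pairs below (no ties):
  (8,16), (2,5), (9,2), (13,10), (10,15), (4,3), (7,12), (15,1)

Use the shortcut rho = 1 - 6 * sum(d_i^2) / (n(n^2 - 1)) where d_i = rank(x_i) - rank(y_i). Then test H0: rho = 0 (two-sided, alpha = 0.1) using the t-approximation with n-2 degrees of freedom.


Step 1: Rank x and y separately (midranks; no ties here).
rank(x): 8->4, 2->1, 9->5, 13->7, 10->6, 4->2, 7->3, 15->8
rank(y): 16->8, 5->4, 2->2, 10->5, 15->7, 3->3, 12->6, 1->1
Step 2: d_i = R_x(i) - R_y(i); compute d_i^2.
  (4-8)^2=16, (1-4)^2=9, (5-2)^2=9, (7-5)^2=4, (6-7)^2=1, (2-3)^2=1, (3-6)^2=9, (8-1)^2=49
sum(d^2) = 98.
Step 3: rho = 1 - 6*98 / (8*(8^2 - 1)) = 1 - 588/504 = -0.166667.
Step 4: Under H0, t = rho * sqrt((n-2)/(1-rho^2)) = -0.4140 ~ t(6).
Step 5: Two-sided p-value from the t-distribution with 6 df = 0.693239.
Step 6: alpha = 0.1. fail to reject H0.

rho = -0.1667, p = 0.693239, fail to reject H0 at alpha = 0.1.


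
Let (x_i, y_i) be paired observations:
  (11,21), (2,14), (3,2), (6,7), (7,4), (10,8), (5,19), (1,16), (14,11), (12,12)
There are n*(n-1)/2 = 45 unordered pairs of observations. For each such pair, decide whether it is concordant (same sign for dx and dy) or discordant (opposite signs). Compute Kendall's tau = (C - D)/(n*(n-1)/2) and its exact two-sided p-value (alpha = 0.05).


Step 1: Enumerate the 45 unordered pairs (i,j) with i<j and classify each by sign(x_j-x_i) * sign(y_j-y_i).
  (1,2):dx=-9,dy=-7->C; (1,3):dx=-8,dy=-19->C; (1,4):dx=-5,dy=-14->C; (1,5):dx=-4,dy=-17->C
  (1,6):dx=-1,dy=-13->C; (1,7):dx=-6,dy=-2->C; (1,8):dx=-10,dy=-5->C; (1,9):dx=+3,dy=-10->D
  (1,10):dx=+1,dy=-9->D; (2,3):dx=+1,dy=-12->D; (2,4):dx=+4,dy=-7->D; (2,5):dx=+5,dy=-10->D
  (2,6):dx=+8,dy=-6->D; (2,7):dx=+3,dy=+5->C; (2,8):dx=-1,dy=+2->D; (2,9):dx=+12,dy=-3->D
  (2,10):dx=+10,dy=-2->D; (3,4):dx=+3,dy=+5->C; (3,5):dx=+4,dy=+2->C; (3,6):dx=+7,dy=+6->C
  (3,7):dx=+2,dy=+17->C; (3,8):dx=-2,dy=+14->D; (3,9):dx=+11,dy=+9->C; (3,10):dx=+9,dy=+10->C
  (4,5):dx=+1,dy=-3->D; (4,6):dx=+4,dy=+1->C; (4,7):dx=-1,dy=+12->D; (4,8):dx=-5,dy=+9->D
  (4,9):dx=+8,dy=+4->C; (4,10):dx=+6,dy=+5->C; (5,6):dx=+3,dy=+4->C; (5,7):dx=-2,dy=+15->D
  (5,8):dx=-6,dy=+12->D; (5,9):dx=+7,dy=+7->C; (5,10):dx=+5,dy=+8->C; (6,7):dx=-5,dy=+11->D
  (6,8):dx=-9,dy=+8->D; (6,9):dx=+4,dy=+3->C; (6,10):dx=+2,dy=+4->C; (7,8):dx=-4,dy=-3->C
  (7,9):dx=+9,dy=-8->D; (7,10):dx=+7,dy=-7->D; (8,9):dx=+13,dy=-5->D; (8,10):dx=+11,dy=-4->D
  (9,10):dx=-2,dy=+1->D
Step 2: C = 23, D = 22, total pairs = 45.
Step 3: tau = (C - D)/(n(n-1)/2) = (23 - 22)/45 = 0.022222.
Step 4: Exact two-sided p-value (enumerate n! = 3628800 permutations of y under H0): p = 1.000000.
Step 5: alpha = 0.05. fail to reject H0.

tau_b = 0.0222 (C=23, D=22), p = 1.000000, fail to reject H0.


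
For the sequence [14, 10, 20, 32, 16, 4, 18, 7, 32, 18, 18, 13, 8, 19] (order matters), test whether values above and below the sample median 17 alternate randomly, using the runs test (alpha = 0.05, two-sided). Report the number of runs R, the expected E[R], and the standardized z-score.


Step 1: Compute median = 17; label A = above, B = below.
Labels in order: BBAABBABAAABBA  (n_A = 7, n_B = 7)
Step 2: Count runs R = 8.
Step 3: Under H0 (random ordering), E[R] = 2*n_A*n_B/(n_A+n_B) + 1 = 2*7*7/14 + 1 = 8.0000.
        Var[R] = 2*n_A*n_B*(2*n_A*n_B - n_A - n_B) / ((n_A+n_B)^2 * (n_A+n_B-1)) = 8232/2548 = 3.2308.
        SD[R] = 1.7974.
Step 4: R = E[R], so z = 0 with no continuity correction.
Step 5: Two-sided p-value via normal approximation = 2*(1 - Phi(|z|)) = 1.000000.
Step 6: alpha = 0.05. fail to reject H0.

R = 8, z = 0.0000, p = 1.000000, fail to reject H0.


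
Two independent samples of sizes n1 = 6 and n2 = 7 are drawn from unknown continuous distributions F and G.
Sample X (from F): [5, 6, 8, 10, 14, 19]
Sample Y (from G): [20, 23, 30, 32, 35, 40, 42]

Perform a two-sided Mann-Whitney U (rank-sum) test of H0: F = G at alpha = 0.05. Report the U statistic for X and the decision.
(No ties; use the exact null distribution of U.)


Step 1: Combine and sort all 13 observations; assign midranks.
sorted (value, group): (5,X), (6,X), (8,X), (10,X), (14,X), (19,X), (20,Y), (23,Y), (30,Y), (32,Y), (35,Y), (40,Y), (42,Y)
ranks: 5->1, 6->2, 8->3, 10->4, 14->5, 19->6, 20->7, 23->8, 30->9, 32->10, 35->11, 40->12, 42->13
Step 2: Rank sum for X: R1 = 1 + 2 + 3 + 4 + 5 + 6 = 21.
Step 3: U_X = R1 - n1(n1+1)/2 = 21 - 6*7/2 = 21 - 21 = 0.
       U_Y = n1*n2 - U_X = 42 - 0 = 42.
Step 4: No ties, so the exact null distribution of U (based on enumerating the C(13,6) = 1716 equally likely rank assignments) gives the two-sided p-value.
Step 5: p-value = 0.001166; compare to alpha = 0.05. reject H0.

U_X = 0, p = 0.001166, reject H0 at alpha = 0.05.


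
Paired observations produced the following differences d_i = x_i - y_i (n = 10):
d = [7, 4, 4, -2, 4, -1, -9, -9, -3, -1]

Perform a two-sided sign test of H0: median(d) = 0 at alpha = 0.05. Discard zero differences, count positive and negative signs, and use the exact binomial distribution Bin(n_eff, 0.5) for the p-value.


Step 1: Discard zero differences. Original n = 10; n_eff = number of nonzero differences = 10.
Nonzero differences (with sign): +7, +4, +4, -2, +4, -1, -9, -9, -3, -1
Step 2: Count signs: positive = 4, negative = 6.
Step 3: Under H0: P(positive) = 0.5, so the number of positives S ~ Bin(10, 0.5).
Step 4: Two-sided exact p-value = sum of Bin(10,0.5) probabilities at or below the observed probability = 0.753906.
Step 5: alpha = 0.05. fail to reject H0.

n_eff = 10, pos = 4, neg = 6, p = 0.753906, fail to reject H0.


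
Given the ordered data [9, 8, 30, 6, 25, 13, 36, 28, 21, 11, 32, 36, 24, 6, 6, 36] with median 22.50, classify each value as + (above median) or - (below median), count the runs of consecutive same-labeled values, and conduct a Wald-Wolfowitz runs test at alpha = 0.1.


Step 1: Compute median = 22.50; label A = above, B = below.
Labels in order: BBABABAABBAAABBA  (n_A = 8, n_B = 8)
Step 2: Count runs R = 10.
Step 3: Under H0 (random ordering), E[R] = 2*n_A*n_B/(n_A+n_B) + 1 = 2*8*8/16 + 1 = 9.0000.
        Var[R] = 2*n_A*n_B*(2*n_A*n_B - n_A - n_B) / ((n_A+n_B)^2 * (n_A+n_B-1)) = 14336/3840 = 3.7333.
        SD[R] = 1.9322.
Step 4: Continuity-corrected z = (R - 0.5 - E[R]) / SD[R] = (10 - 0.5 - 9.0000) / 1.9322 = 0.2588.
Step 5: Two-sided p-value via normal approximation = 2*(1 - Phi(|z|)) = 0.795809.
Step 6: alpha = 0.1. fail to reject H0.

R = 10, z = 0.2588, p = 0.795809, fail to reject H0.


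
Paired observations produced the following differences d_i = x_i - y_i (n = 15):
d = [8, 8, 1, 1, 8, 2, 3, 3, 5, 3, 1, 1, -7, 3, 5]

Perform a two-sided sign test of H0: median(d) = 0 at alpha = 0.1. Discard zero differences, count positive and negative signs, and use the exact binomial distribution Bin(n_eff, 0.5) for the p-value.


Step 1: Discard zero differences. Original n = 15; n_eff = number of nonzero differences = 15.
Nonzero differences (with sign): +8, +8, +1, +1, +8, +2, +3, +3, +5, +3, +1, +1, -7, +3, +5
Step 2: Count signs: positive = 14, negative = 1.
Step 3: Under H0: P(positive) = 0.5, so the number of positives S ~ Bin(15, 0.5).
Step 4: Two-sided exact p-value = sum of Bin(15,0.5) probabilities at or below the observed probability = 0.000977.
Step 5: alpha = 0.1. reject H0.

n_eff = 15, pos = 14, neg = 1, p = 0.000977, reject H0.


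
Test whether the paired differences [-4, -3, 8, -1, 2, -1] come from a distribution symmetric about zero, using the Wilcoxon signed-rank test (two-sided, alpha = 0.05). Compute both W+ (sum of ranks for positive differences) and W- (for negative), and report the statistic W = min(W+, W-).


Step 1: Drop any zero differences (none here) and take |d_i|.
|d| = [4, 3, 8, 1, 2, 1]
Step 2: Midrank |d_i| (ties get averaged ranks).
ranks: |4|->5, |3|->4, |8|->6, |1|->1.5, |2|->3, |1|->1.5
Step 3: Attach original signs; sum ranks with positive sign and with negative sign.
W+ = 6 + 3 = 9
W- = 5 + 4 + 1.5 + 1.5 = 12
(Check: W+ + W- = 21 should equal n(n+1)/2 = 21.)
Step 4: Test statistic W = min(W+, W-) = 9.
Step 5: Ties in |d|, so use the tie-corrected normal approximation.
        E[W] = n(n+1)/4 = 6*7/4 = 10.5.
        Tie groups: |d|=1 (t=2); sum(t^3 - t) = 6.
        Var[W] = n(n+1)(2n+1)/24 - sum(t^3-t)/48 = 546/24 - 6/48 = 22.625.
        z = (W - E[W]) / sqrt(Var[W]) = (9 - 10.5) / 4.7566 = -0.3154.
        Two-sided p = 2*Phi(z) = 0.752494.
Step 6: alpha = 0.05. fail to reject H0.

W+ = 9, W- = 12, W = min = 9, p = 0.752494, fail to reject H0.


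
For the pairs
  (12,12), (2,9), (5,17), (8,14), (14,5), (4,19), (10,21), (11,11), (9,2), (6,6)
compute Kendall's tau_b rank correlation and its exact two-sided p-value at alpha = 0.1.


Step 1: Enumerate the 45 unordered pairs (i,j) with i<j and classify each by sign(x_j-x_i) * sign(y_j-y_i).
  (1,2):dx=-10,dy=-3->C; (1,3):dx=-7,dy=+5->D; (1,4):dx=-4,dy=+2->D; (1,5):dx=+2,dy=-7->D
  (1,6):dx=-8,dy=+7->D; (1,7):dx=-2,dy=+9->D; (1,8):dx=-1,dy=-1->C; (1,9):dx=-3,dy=-10->C
  (1,10):dx=-6,dy=-6->C; (2,3):dx=+3,dy=+8->C; (2,4):dx=+6,dy=+5->C; (2,5):dx=+12,dy=-4->D
  (2,6):dx=+2,dy=+10->C; (2,7):dx=+8,dy=+12->C; (2,8):dx=+9,dy=+2->C; (2,9):dx=+7,dy=-7->D
  (2,10):dx=+4,dy=-3->D; (3,4):dx=+3,dy=-3->D; (3,5):dx=+9,dy=-12->D; (3,6):dx=-1,dy=+2->D
  (3,7):dx=+5,dy=+4->C; (3,8):dx=+6,dy=-6->D; (3,9):dx=+4,dy=-15->D; (3,10):dx=+1,dy=-11->D
  (4,5):dx=+6,dy=-9->D; (4,6):dx=-4,dy=+5->D; (4,7):dx=+2,dy=+7->C; (4,8):dx=+3,dy=-3->D
  (4,9):dx=+1,dy=-12->D; (4,10):dx=-2,dy=-8->C; (5,6):dx=-10,dy=+14->D; (5,7):dx=-4,dy=+16->D
  (5,8):dx=-3,dy=+6->D; (5,9):dx=-5,dy=-3->C; (5,10):dx=-8,dy=+1->D; (6,7):dx=+6,dy=+2->C
  (6,8):dx=+7,dy=-8->D; (6,9):dx=+5,dy=-17->D; (6,10):dx=+2,dy=-13->D; (7,8):dx=+1,dy=-10->D
  (7,9):dx=-1,dy=-19->C; (7,10):dx=-4,dy=-15->C; (8,9):dx=-2,dy=-9->C; (8,10):dx=-5,dy=-5->C
  (9,10):dx=-3,dy=+4->D
Step 2: C = 18, D = 27, total pairs = 45.
Step 3: tau = (C - D)/(n(n-1)/2) = (18 - 27)/45 = -0.200000.
Step 4: Exact two-sided p-value (enumerate n! = 3628800 permutations of y under H0): p = 0.484313.
Step 5: alpha = 0.1. fail to reject H0.

tau_b = -0.2000 (C=18, D=27), p = 0.484313, fail to reject H0.


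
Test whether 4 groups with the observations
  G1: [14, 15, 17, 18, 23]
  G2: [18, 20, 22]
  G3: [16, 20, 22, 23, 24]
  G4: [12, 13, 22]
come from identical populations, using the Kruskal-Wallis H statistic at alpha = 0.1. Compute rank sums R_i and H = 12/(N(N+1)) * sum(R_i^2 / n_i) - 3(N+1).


Step 1: Combine all N = 16 observations and assign midranks.
sorted (value, group, rank): (12,G4,1), (13,G4,2), (14,G1,3), (15,G1,4), (16,G3,5), (17,G1,6), (18,G1,7.5), (18,G2,7.5), (20,G2,9.5), (20,G3,9.5), (22,G2,12), (22,G3,12), (22,G4,12), (23,G1,14.5), (23,G3,14.5), (24,G3,16)
Step 2: Sum ranks within each group.
R_1 = 35 (n_1 = 5)
R_2 = 29 (n_2 = 3)
R_3 = 57 (n_3 = 5)
R_4 = 15 (n_4 = 3)
Step 3: H = 12/(N(N+1)) * sum(R_i^2/n_i) - 3(N+1)
     = 12/(16*17) * (35^2/5 + 29^2/3 + 57^2/5 + 15^2/3) - 3*17
     = 0.044118 * 1250.13 - 51
     = 4.152941.
Step 4: Ties present; correction factor C = 1 - 42/(16^3 - 16) = 0.989706. Corrected H = 4.152941 / 0.989706 = 4.196137.
Step 5: Under H0, H ~ chi^2(3); p-value = 0.241049.
Step 6: alpha = 0.1. fail to reject H0.

H = 4.1961, df = 3, p = 0.241049, fail to reject H0.


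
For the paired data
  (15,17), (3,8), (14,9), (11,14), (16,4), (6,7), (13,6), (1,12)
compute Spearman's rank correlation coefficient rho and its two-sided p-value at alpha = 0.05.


Step 1: Rank x and y separately (midranks; no ties here).
rank(x): 15->7, 3->2, 14->6, 11->4, 16->8, 6->3, 13->5, 1->1
rank(y): 17->8, 8->4, 9->5, 14->7, 4->1, 7->3, 6->2, 12->6
Step 2: d_i = R_x(i) - R_y(i); compute d_i^2.
  (7-8)^2=1, (2-4)^2=4, (6-5)^2=1, (4-7)^2=9, (8-1)^2=49, (3-3)^2=0, (5-2)^2=9, (1-6)^2=25
sum(d^2) = 98.
Step 3: rho = 1 - 6*98 / (8*(8^2 - 1)) = 1 - 588/504 = -0.166667.
Step 4: Under H0, t = rho * sqrt((n-2)/(1-rho^2)) = -0.4140 ~ t(6).
Step 5: Two-sided p-value from the t-distribution with 6 df = 0.693239.
Step 6: alpha = 0.05. fail to reject H0.

rho = -0.1667, p = 0.693239, fail to reject H0 at alpha = 0.05.


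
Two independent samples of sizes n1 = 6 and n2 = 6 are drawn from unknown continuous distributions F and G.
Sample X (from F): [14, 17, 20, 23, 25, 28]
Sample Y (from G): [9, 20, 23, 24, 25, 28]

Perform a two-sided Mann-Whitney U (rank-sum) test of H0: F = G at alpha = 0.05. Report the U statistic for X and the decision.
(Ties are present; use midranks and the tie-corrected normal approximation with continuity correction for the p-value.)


Step 1: Combine and sort all 12 observations; assign midranks.
sorted (value, group): (9,Y), (14,X), (17,X), (20,X), (20,Y), (23,X), (23,Y), (24,Y), (25,X), (25,Y), (28,X), (28,Y)
ranks: 9->1, 14->2, 17->3, 20->4.5, 20->4.5, 23->6.5, 23->6.5, 24->8, 25->9.5, 25->9.5, 28->11.5, 28->11.5
Step 2: Rank sum for X: R1 = 2 + 3 + 4.5 + 6.5 + 9.5 + 11.5 = 37.
Step 3: U_X = R1 - n1(n1+1)/2 = 37 - 6*7/2 = 37 - 21 = 16.
       U_Y = n1*n2 - U_X = 36 - 16 = 20.
Step 4: Ties are present, so use the tie-corrected normal approximation (with continuity correction) for the p-value.
Step 5: p-value = 0.808866; compare to alpha = 0.05. fail to reject H0.

U_X = 16, p = 0.808866, fail to reject H0 at alpha = 0.05.


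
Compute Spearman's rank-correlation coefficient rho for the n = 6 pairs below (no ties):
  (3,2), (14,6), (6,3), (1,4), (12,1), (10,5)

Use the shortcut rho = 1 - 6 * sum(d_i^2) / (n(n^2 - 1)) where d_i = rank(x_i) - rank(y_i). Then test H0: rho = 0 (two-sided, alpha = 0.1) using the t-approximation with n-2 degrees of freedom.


Step 1: Rank x and y separately (midranks; no ties here).
rank(x): 3->2, 14->6, 6->3, 1->1, 12->5, 10->4
rank(y): 2->2, 6->6, 3->3, 4->4, 1->1, 5->5
Step 2: d_i = R_x(i) - R_y(i); compute d_i^2.
  (2-2)^2=0, (6-6)^2=0, (3-3)^2=0, (1-4)^2=9, (5-1)^2=16, (4-5)^2=1
sum(d^2) = 26.
Step 3: rho = 1 - 6*26 / (6*(6^2 - 1)) = 1 - 156/210 = 0.257143.
Step 4: Under H0, t = rho * sqrt((n-2)/(1-rho^2)) = 0.5322 ~ t(4).
Step 5: Two-sided p-value from the t-distribution with 4 df = 0.622787.
Step 6: alpha = 0.1. fail to reject H0.

rho = 0.2571, p = 0.622787, fail to reject H0 at alpha = 0.1.


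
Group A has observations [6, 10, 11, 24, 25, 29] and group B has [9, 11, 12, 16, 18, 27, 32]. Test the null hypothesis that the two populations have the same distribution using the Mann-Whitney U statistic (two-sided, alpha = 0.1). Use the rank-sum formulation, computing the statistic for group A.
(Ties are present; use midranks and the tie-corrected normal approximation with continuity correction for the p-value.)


Step 1: Combine and sort all 13 observations; assign midranks.
sorted (value, group): (6,X), (9,Y), (10,X), (11,X), (11,Y), (12,Y), (16,Y), (18,Y), (24,X), (25,X), (27,Y), (29,X), (32,Y)
ranks: 6->1, 9->2, 10->3, 11->4.5, 11->4.5, 12->6, 16->7, 18->8, 24->9, 25->10, 27->11, 29->12, 32->13
Step 2: Rank sum for X: R1 = 1 + 3 + 4.5 + 9 + 10 + 12 = 39.5.
Step 3: U_X = R1 - n1(n1+1)/2 = 39.5 - 6*7/2 = 39.5 - 21 = 18.5.
       U_Y = n1*n2 - U_X = 42 - 18.5 = 23.5.
Step 4: Ties are present, so use the tie-corrected normal approximation (with continuity correction) for the p-value.
Step 5: p-value = 0.774796; compare to alpha = 0.1. fail to reject H0.

U_X = 18.5, p = 0.774796, fail to reject H0 at alpha = 0.1.


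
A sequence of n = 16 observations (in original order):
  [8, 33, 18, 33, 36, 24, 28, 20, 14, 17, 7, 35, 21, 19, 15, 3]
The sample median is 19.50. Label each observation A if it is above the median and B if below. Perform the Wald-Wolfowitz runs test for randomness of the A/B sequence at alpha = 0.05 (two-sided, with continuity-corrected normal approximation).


Step 1: Compute median = 19.50; label A = above, B = below.
Labels in order: BABAAAAABBBAABBB  (n_A = 8, n_B = 8)
Step 2: Count runs R = 7.
Step 3: Under H0 (random ordering), E[R] = 2*n_A*n_B/(n_A+n_B) + 1 = 2*8*8/16 + 1 = 9.0000.
        Var[R] = 2*n_A*n_B*(2*n_A*n_B - n_A - n_B) / ((n_A+n_B)^2 * (n_A+n_B-1)) = 14336/3840 = 3.7333.
        SD[R] = 1.9322.
Step 4: Continuity-corrected z = (R + 0.5 - E[R]) / SD[R] = (7 + 0.5 - 9.0000) / 1.9322 = -0.7763.
Step 5: Two-sided p-value via normal approximation = 2*(1 - Phi(|z|)) = 0.437558.
Step 6: alpha = 0.05. fail to reject H0.

R = 7, z = -0.7763, p = 0.437558, fail to reject H0.


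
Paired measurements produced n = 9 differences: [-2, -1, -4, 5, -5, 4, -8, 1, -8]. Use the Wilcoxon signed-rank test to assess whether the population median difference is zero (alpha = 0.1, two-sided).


Step 1: Drop any zero differences (none here) and take |d_i|.
|d| = [2, 1, 4, 5, 5, 4, 8, 1, 8]
Step 2: Midrank |d_i| (ties get averaged ranks).
ranks: |2|->3, |1|->1.5, |4|->4.5, |5|->6.5, |5|->6.5, |4|->4.5, |8|->8.5, |1|->1.5, |8|->8.5
Step 3: Attach original signs; sum ranks with positive sign and with negative sign.
W+ = 6.5 + 4.5 + 1.5 = 12.5
W- = 3 + 1.5 + 4.5 + 6.5 + 8.5 + 8.5 = 32.5
(Check: W+ + W- = 45 should equal n(n+1)/2 = 45.)
Step 4: Test statistic W = min(W+, W-) = 12.5.
Step 5: Ties in |d|, so use the tie-corrected normal approximation.
        E[W] = n(n+1)/4 = 9*10/4 = 22.5.
        Tie groups: |d|=1 (t=2), |d|=4 (t=2), |d|=5 (t=2), |d|=8 (t=2); sum(t^3 - t) = 24.
        Var[W] = n(n+1)(2n+1)/24 - sum(t^3-t)/48 = 1710/24 - 24/48 = 70.75.
        z = (W - E[W]) / sqrt(Var[W]) = (12.5 - 22.5) / 8.4113 = -1.1889.
        Two-sided p = 2*Phi(z) = 0.234488.
Step 6: alpha = 0.1. fail to reject H0.

W+ = 12.5, W- = 32.5, W = min = 12.5, p = 0.234488, fail to reject H0.


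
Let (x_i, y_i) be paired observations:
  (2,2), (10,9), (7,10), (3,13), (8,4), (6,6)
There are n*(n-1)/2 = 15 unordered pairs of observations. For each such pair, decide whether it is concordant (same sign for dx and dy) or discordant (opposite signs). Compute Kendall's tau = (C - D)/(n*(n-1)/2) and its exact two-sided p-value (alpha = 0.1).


Step 1: Enumerate the 15 unordered pairs (i,j) with i<j and classify each by sign(x_j-x_i) * sign(y_j-y_i).
  (1,2):dx=+8,dy=+7->C; (1,3):dx=+5,dy=+8->C; (1,4):dx=+1,dy=+11->C; (1,5):dx=+6,dy=+2->C
  (1,6):dx=+4,dy=+4->C; (2,3):dx=-3,dy=+1->D; (2,4):dx=-7,dy=+4->D; (2,5):dx=-2,dy=-5->C
  (2,6):dx=-4,dy=-3->C; (3,4):dx=-4,dy=+3->D; (3,5):dx=+1,dy=-6->D; (3,6):dx=-1,dy=-4->C
  (4,5):dx=+5,dy=-9->D; (4,6):dx=+3,dy=-7->D; (5,6):dx=-2,dy=+2->D
Step 2: C = 8, D = 7, total pairs = 15.
Step 3: tau = (C - D)/(n(n-1)/2) = (8 - 7)/15 = 0.066667.
Step 4: Exact two-sided p-value (enumerate n! = 720 permutations of y under H0): p = 1.000000.
Step 5: alpha = 0.1. fail to reject H0.

tau_b = 0.0667 (C=8, D=7), p = 1.000000, fail to reject H0.


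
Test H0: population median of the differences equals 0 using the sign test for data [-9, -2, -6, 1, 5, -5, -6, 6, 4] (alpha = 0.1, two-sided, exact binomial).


Step 1: Discard zero differences. Original n = 9; n_eff = number of nonzero differences = 9.
Nonzero differences (with sign): -9, -2, -6, +1, +5, -5, -6, +6, +4
Step 2: Count signs: positive = 4, negative = 5.
Step 3: Under H0: P(positive) = 0.5, so the number of positives S ~ Bin(9, 0.5).
Step 4: Two-sided exact p-value = sum of Bin(9,0.5) probabilities at or below the observed probability = 1.000000.
Step 5: alpha = 0.1. fail to reject H0.

n_eff = 9, pos = 4, neg = 5, p = 1.000000, fail to reject H0.


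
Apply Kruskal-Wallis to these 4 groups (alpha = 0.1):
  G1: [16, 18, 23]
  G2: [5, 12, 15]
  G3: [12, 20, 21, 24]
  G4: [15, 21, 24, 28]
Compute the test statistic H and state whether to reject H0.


Step 1: Combine all N = 14 observations and assign midranks.
sorted (value, group, rank): (5,G2,1), (12,G2,2.5), (12,G3,2.5), (15,G2,4.5), (15,G4,4.5), (16,G1,6), (18,G1,7), (20,G3,8), (21,G3,9.5), (21,G4,9.5), (23,G1,11), (24,G3,12.5), (24,G4,12.5), (28,G4,14)
Step 2: Sum ranks within each group.
R_1 = 24 (n_1 = 3)
R_2 = 8 (n_2 = 3)
R_3 = 32.5 (n_3 = 4)
R_4 = 40.5 (n_4 = 4)
Step 3: H = 12/(N(N+1)) * sum(R_i^2/n_i) - 3(N+1)
     = 12/(14*15) * (24^2/3 + 8^2/3 + 32.5^2/4 + 40.5^2/4) - 3*15
     = 0.057143 * 887.458 - 45
     = 5.711905.
Step 4: Ties present; correction factor C = 1 - 24/(14^3 - 14) = 0.991209. Corrected H = 5.711905 / 0.991209 = 5.762565.
Step 5: Under H0, H ~ chi^2(3); p-value = 0.123751.
Step 6: alpha = 0.1. fail to reject H0.

H = 5.7626, df = 3, p = 0.123751, fail to reject H0.


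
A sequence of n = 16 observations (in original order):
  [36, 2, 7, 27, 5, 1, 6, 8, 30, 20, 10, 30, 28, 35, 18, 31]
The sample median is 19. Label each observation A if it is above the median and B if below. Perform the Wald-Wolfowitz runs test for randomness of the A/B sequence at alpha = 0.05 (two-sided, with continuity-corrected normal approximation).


Step 1: Compute median = 19; label A = above, B = below.
Labels in order: ABBABBBBAABAAABA  (n_A = 8, n_B = 8)
Step 2: Count runs R = 9.
Step 3: Under H0 (random ordering), E[R] = 2*n_A*n_B/(n_A+n_B) + 1 = 2*8*8/16 + 1 = 9.0000.
        Var[R] = 2*n_A*n_B*(2*n_A*n_B - n_A - n_B) / ((n_A+n_B)^2 * (n_A+n_B-1)) = 14336/3840 = 3.7333.
        SD[R] = 1.9322.
Step 4: R = E[R], so z = 0 with no continuity correction.
Step 5: Two-sided p-value via normal approximation = 2*(1 - Phi(|z|)) = 1.000000.
Step 6: alpha = 0.05. fail to reject H0.

R = 9, z = 0.0000, p = 1.000000, fail to reject H0.


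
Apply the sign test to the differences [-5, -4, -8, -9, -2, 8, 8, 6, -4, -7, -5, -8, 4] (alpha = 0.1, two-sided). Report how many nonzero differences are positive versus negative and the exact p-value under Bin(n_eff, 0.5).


Step 1: Discard zero differences. Original n = 13; n_eff = number of nonzero differences = 13.
Nonzero differences (with sign): -5, -4, -8, -9, -2, +8, +8, +6, -4, -7, -5, -8, +4
Step 2: Count signs: positive = 4, negative = 9.
Step 3: Under H0: P(positive) = 0.5, so the number of positives S ~ Bin(13, 0.5).
Step 4: Two-sided exact p-value = sum of Bin(13,0.5) probabilities at or below the observed probability = 0.266846.
Step 5: alpha = 0.1. fail to reject H0.

n_eff = 13, pos = 4, neg = 9, p = 0.266846, fail to reject H0.


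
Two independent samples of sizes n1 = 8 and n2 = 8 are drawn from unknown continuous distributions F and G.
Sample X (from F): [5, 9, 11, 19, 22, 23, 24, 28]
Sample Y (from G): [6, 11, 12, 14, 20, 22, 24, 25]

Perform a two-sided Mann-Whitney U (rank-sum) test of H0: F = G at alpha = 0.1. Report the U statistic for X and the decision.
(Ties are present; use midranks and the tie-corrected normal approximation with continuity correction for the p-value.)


Step 1: Combine and sort all 16 observations; assign midranks.
sorted (value, group): (5,X), (6,Y), (9,X), (11,X), (11,Y), (12,Y), (14,Y), (19,X), (20,Y), (22,X), (22,Y), (23,X), (24,X), (24,Y), (25,Y), (28,X)
ranks: 5->1, 6->2, 9->3, 11->4.5, 11->4.5, 12->6, 14->7, 19->8, 20->9, 22->10.5, 22->10.5, 23->12, 24->13.5, 24->13.5, 25->15, 28->16
Step 2: Rank sum for X: R1 = 1 + 3 + 4.5 + 8 + 10.5 + 12 + 13.5 + 16 = 68.5.
Step 3: U_X = R1 - n1(n1+1)/2 = 68.5 - 8*9/2 = 68.5 - 36 = 32.5.
       U_Y = n1*n2 - U_X = 64 - 32.5 = 31.5.
Step 4: Ties are present, so use the tie-corrected normal approximation (with continuity correction) for the p-value.
Step 5: p-value = 1.000000; compare to alpha = 0.1. fail to reject H0.

U_X = 32.5, p = 1.000000, fail to reject H0 at alpha = 0.1.


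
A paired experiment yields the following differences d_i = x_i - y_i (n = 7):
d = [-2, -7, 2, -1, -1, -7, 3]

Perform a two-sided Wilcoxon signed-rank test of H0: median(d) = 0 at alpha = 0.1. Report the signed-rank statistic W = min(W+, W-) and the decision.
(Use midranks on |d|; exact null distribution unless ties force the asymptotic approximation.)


Step 1: Drop any zero differences (none here) and take |d_i|.
|d| = [2, 7, 2, 1, 1, 7, 3]
Step 2: Midrank |d_i| (ties get averaged ranks).
ranks: |2|->3.5, |7|->6.5, |2|->3.5, |1|->1.5, |1|->1.5, |7|->6.5, |3|->5
Step 3: Attach original signs; sum ranks with positive sign and with negative sign.
W+ = 3.5 + 5 = 8.5
W- = 3.5 + 6.5 + 1.5 + 1.5 + 6.5 = 19.5
(Check: W+ + W- = 28 should equal n(n+1)/2 = 28.)
Step 4: Test statistic W = min(W+, W-) = 8.5.
Step 5: Ties in |d|, so use the tie-corrected normal approximation.
        E[W] = n(n+1)/4 = 7*8/4 = 14.
        Tie groups: |d|=1 (t=2), |d|=2 (t=2), |d|=7 (t=2); sum(t^3 - t) = 18.
        Var[W] = n(n+1)(2n+1)/24 - sum(t^3-t)/48 = 840/24 - 18/48 = 34.625.
        z = (W - E[W]) / sqrt(Var[W]) = (8.5 - 14) / 5.8843 = -0.9347.
        Two-sided p = 2*Phi(z) = 0.349948.
Step 6: alpha = 0.1. fail to reject H0.

W+ = 8.5, W- = 19.5, W = min = 8.5, p = 0.349948, fail to reject H0.


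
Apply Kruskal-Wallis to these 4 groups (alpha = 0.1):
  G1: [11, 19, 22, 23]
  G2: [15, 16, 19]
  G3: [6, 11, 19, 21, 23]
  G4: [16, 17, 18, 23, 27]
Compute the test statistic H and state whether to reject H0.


Step 1: Combine all N = 17 observations and assign midranks.
sorted (value, group, rank): (6,G3,1), (11,G1,2.5), (11,G3,2.5), (15,G2,4), (16,G2,5.5), (16,G4,5.5), (17,G4,7), (18,G4,8), (19,G1,10), (19,G2,10), (19,G3,10), (21,G3,12), (22,G1,13), (23,G1,15), (23,G3,15), (23,G4,15), (27,G4,17)
Step 2: Sum ranks within each group.
R_1 = 40.5 (n_1 = 4)
R_2 = 19.5 (n_2 = 3)
R_3 = 40.5 (n_3 = 5)
R_4 = 52.5 (n_4 = 5)
Step 3: H = 12/(N(N+1)) * sum(R_i^2/n_i) - 3(N+1)
     = 12/(17*18) * (40.5^2/4 + 19.5^2/3 + 40.5^2/5 + 52.5^2/5) - 3*18
     = 0.039216 * 1416.11 - 54
     = 1.533824.
Step 4: Ties present; correction factor C = 1 - 60/(17^3 - 17) = 0.987745. Corrected H = 1.533824 / 0.987745 = 1.552854.
Step 5: Under H0, H ~ chi^2(3); p-value = 0.670127.
Step 6: alpha = 0.1. fail to reject H0.

H = 1.5529, df = 3, p = 0.670127, fail to reject H0.


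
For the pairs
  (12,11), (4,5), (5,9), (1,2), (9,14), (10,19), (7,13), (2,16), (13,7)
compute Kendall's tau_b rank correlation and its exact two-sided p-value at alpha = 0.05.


Step 1: Enumerate the 36 unordered pairs (i,j) with i<j and classify each by sign(x_j-x_i) * sign(y_j-y_i).
  (1,2):dx=-8,dy=-6->C; (1,3):dx=-7,dy=-2->C; (1,4):dx=-11,dy=-9->C; (1,5):dx=-3,dy=+3->D
  (1,6):dx=-2,dy=+8->D; (1,7):dx=-5,dy=+2->D; (1,8):dx=-10,dy=+5->D; (1,9):dx=+1,dy=-4->D
  (2,3):dx=+1,dy=+4->C; (2,4):dx=-3,dy=-3->C; (2,5):dx=+5,dy=+9->C; (2,6):dx=+6,dy=+14->C
  (2,7):dx=+3,dy=+8->C; (2,8):dx=-2,dy=+11->D; (2,9):dx=+9,dy=+2->C; (3,4):dx=-4,dy=-7->C
  (3,5):dx=+4,dy=+5->C; (3,6):dx=+5,dy=+10->C; (3,7):dx=+2,dy=+4->C; (3,8):dx=-3,dy=+7->D
  (3,9):dx=+8,dy=-2->D; (4,5):dx=+8,dy=+12->C; (4,6):dx=+9,dy=+17->C; (4,7):dx=+6,dy=+11->C
  (4,8):dx=+1,dy=+14->C; (4,9):dx=+12,dy=+5->C; (5,6):dx=+1,dy=+5->C; (5,7):dx=-2,dy=-1->C
  (5,8):dx=-7,dy=+2->D; (5,9):dx=+4,dy=-7->D; (6,7):dx=-3,dy=-6->C; (6,8):dx=-8,dy=-3->C
  (6,9):dx=+3,dy=-12->D; (7,8):dx=-5,dy=+3->D; (7,9):dx=+6,dy=-6->D; (8,9):dx=+11,dy=-9->D
Step 2: C = 22, D = 14, total pairs = 36.
Step 3: tau = (C - D)/(n(n-1)/2) = (22 - 14)/36 = 0.222222.
Step 4: Exact two-sided p-value (enumerate n! = 362880 permutations of y under H0): p = 0.476709.
Step 5: alpha = 0.05. fail to reject H0.

tau_b = 0.2222 (C=22, D=14), p = 0.476709, fail to reject H0.


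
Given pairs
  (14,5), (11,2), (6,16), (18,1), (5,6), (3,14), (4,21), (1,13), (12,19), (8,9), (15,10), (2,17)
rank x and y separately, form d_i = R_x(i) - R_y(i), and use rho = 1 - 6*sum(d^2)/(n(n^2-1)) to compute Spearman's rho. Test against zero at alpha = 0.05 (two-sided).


Step 1: Rank x and y separately (midranks; no ties here).
rank(x): 14->10, 11->8, 6->6, 18->12, 5->5, 3->3, 4->4, 1->1, 12->9, 8->7, 15->11, 2->2
rank(y): 5->3, 2->2, 16->9, 1->1, 6->4, 14->8, 21->12, 13->7, 19->11, 9->5, 10->6, 17->10
Step 2: d_i = R_x(i) - R_y(i); compute d_i^2.
  (10-3)^2=49, (8-2)^2=36, (6-9)^2=9, (12-1)^2=121, (5-4)^2=1, (3-8)^2=25, (4-12)^2=64, (1-7)^2=36, (9-11)^2=4, (7-5)^2=4, (11-6)^2=25, (2-10)^2=64
sum(d^2) = 438.
Step 3: rho = 1 - 6*438 / (12*(12^2 - 1)) = 1 - 2628/1716 = -0.531469.
Step 4: Under H0, t = rho * sqrt((n-2)/(1-rho^2)) = -1.9841 ~ t(10).
Step 5: Two-sided p-value from the t-distribution with 10 df = 0.075362.
Step 6: alpha = 0.05. fail to reject H0.

rho = -0.5315, p = 0.075362, fail to reject H0 at alpha = 0.05.


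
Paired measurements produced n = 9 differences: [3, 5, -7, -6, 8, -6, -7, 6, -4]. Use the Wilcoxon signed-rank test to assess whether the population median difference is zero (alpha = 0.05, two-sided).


Step 1: Drop any zero differences (none here) and take |d_i|.
|d| = [3, 5, 7, 6, 8, 6, 7, 6, 4]
Step 2: Midrank |d_i| (ties get averaged ranks).
ranks: |3|->1, |5|->3, |7|->7.5, |6|->5, |8|->9, |6|->5, |7|->7.5, |6|->5, |4|->2
Step 3: Attach original signs; sum ranks with positive sign and with negative sign.
W+ = 1 + 3 + 9 + 5 = 18
W- = 7.5 + 5 + 5 + 7.5 + 2 = 27
(Check: W+ + W- = 45 should equal n(n+1)/2 = 45.)
Step 4: Test statistic W = min(W+, W-) = 18.
Step 5: Ties in |d|, so use the tie-corrected normal approximation.
        E[W] = n(n+1)/4 = 9*10/4 = 22.5.
        Tie groups: |d|=6 (t=3), |d|=7 (t=2); sum(t^3 - t) = 30.
        Var[W] = n(n+1)(2n+1)/24 - sum(t^3-t)/48 = 1710/24 - 30/48 = 70.625.
        z = (W - E[W]) / sqrt(Var[W]) = (18 - 22.5) / 8.4039 = -0.5355.
        Two-sided p = 2*Phi(z) = 0.592326.
Step 6: alpha = 0.05. fail to reject H0.

W+ = 18, W- = 27, W = min = 18, p = 0.592326, fail to reject H0.


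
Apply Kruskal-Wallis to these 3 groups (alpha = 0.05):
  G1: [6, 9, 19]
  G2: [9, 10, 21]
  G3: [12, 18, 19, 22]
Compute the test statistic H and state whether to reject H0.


Step 1: Combine all N = 10 observations and assign midranks.
sorted (value, group, rank): (6,G1,1), (9,G1,2.5), (9,G2,2.5), (10,G2,4), (12,G3,5), (18,G3,6), (19,G1,7.5), (19,G3,7.5), (21,G2,9), (22,G3,10)
Step 2: Sum ranks within each group.
R_1 = 11 (n_1 = 3)
R_2 = 15.5 (n_2 = 3)
R_3 = 28.5 (n_3 = 4)
Step 3: H = 12/(N(N+1)) * sum(R_i^2/n_i) - 3(N+1)
     = 12/(10*11) * (11^2/3 + 15.5^2/3 + 28.5^2/4) - 3*11
     = 0.109091 * 323.479 - 33
     = 2.288636.
Step 4: Ties present; correction factor C = 1 - 12/(10^3 - 10) = 0.987879. Corrected H = 2.288636 / 0.987879 = 2.316718.
Step 5: Under H0, H ~ chi^2(2); p-value = 0.314001.
Step 6: alpha = 0.05. fail to reject H0.

H = 2.3167, df = 2, p = 0.314001, fail to reject H0.


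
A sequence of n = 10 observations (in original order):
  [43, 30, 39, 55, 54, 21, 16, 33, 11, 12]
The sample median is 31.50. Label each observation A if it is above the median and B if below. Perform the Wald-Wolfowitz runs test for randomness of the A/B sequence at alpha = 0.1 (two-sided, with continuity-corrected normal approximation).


Step 1: Compute median = 31.50; label A = above, B = below.
Labels in order: ABAAABBABB  (n_A = 5, n_B = 5)
Step 2: Count runs R = 6.
Step 3: Under H0 (random ordering), E[R] = 2*n_A*n_B/(n_A+n_B) + 1 = 2*5*5/10 + 1 = 6.0000.
        Var[R] = 2*n_A*n_B*(2*n_A*n_B - n_A - n_B) / ((n_A+n_B)^2 * (n_A+n_B-1)) = 2000/900 = 2.2222.
        SD[R] = 1.4907.
Step 4: R = E[R], so z = 0 with no continuity correction.
Step 5: Two-sided p-value via normal approximation = 2*(1 - Phi(|z|)) = 1.000000.
Step 6: alpha = 0.1. fail to reject H0.

R = 6, z = 0.0000, p = 1.000000, fail to reject H0.
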